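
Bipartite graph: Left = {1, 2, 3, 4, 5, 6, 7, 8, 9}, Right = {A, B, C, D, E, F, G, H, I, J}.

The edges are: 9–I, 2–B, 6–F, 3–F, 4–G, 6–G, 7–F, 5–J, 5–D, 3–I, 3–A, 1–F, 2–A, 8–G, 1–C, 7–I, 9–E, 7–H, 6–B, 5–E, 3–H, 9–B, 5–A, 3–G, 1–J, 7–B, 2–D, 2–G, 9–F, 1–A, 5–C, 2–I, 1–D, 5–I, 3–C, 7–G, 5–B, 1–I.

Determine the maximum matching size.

For example, pair 1→J, 2→A, 3→H, 4→G, 5→E, 6→F, 7→I, 9→B.
The set {4, 8} has only 1 neighbour ({G}), so by Hall's theorem at most 8 of the 9 left vertices can be matched.

8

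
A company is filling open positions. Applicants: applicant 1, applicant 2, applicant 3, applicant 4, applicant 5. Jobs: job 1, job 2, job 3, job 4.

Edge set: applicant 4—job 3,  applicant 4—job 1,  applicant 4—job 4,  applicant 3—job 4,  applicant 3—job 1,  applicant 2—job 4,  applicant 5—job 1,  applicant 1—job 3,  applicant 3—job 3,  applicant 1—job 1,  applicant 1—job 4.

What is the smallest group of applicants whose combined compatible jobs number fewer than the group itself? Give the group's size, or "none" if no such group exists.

Take S = {applicant 1, applicant 2, applicant 3, applicant 4}. Its neighbourhood is {job 1, job 3, job 4}, so |N(S)| = 3 < |S| = 4.
Every subset of size less than 4 has at least as many neighbours as members, so 4 is the minimum.

4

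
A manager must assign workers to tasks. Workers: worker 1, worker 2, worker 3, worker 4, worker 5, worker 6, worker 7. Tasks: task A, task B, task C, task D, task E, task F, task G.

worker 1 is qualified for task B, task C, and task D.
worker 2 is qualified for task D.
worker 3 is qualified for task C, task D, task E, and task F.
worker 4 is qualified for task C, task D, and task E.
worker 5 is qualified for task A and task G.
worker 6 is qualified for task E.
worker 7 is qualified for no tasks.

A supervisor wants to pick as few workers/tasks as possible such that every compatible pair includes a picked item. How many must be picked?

A maximum matching has 6 edges (e.g. worker 1–task B, worker 2–task D, worker 3–task F, worker 4–task C, worker 5–task G, worker 6–task E).
By König's theorem the minimum vertex cover has the same size. One such cover is {worker 1, worker 2, worker 3, worker 4, worker 5, worker 6}.

6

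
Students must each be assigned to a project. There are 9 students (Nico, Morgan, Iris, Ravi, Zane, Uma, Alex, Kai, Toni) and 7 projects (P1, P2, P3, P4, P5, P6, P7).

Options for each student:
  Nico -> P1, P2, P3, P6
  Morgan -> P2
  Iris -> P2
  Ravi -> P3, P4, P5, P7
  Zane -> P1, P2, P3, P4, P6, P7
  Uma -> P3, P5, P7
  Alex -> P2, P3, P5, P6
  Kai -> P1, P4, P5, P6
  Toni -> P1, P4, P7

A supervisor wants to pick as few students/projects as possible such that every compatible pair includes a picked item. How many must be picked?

7

A maximum matching has 7 edges (e.g. Nico–P6, Morgan–P2, Ravi–P4, Zane–P3, Uma–P7, Alex–P5, Kai–P1).
By König's theorem the minimum vertex cover has the same size. One such cover is {P1, P2, P3, P4, P5, P6, P7}.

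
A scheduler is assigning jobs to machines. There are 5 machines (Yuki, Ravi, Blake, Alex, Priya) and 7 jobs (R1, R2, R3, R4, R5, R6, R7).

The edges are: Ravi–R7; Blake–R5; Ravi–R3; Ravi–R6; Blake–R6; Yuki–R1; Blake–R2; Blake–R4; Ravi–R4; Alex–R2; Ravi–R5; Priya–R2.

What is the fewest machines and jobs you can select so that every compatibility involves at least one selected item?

4

The 4 edges Yuki–R1, Ravi–R6, Blake–R4, Alex–R2 form a matching, so any vertex cover needs at least 4 vertices (one per matched edge).
Conversely {Yuki, Ravi, Blake, R2} meets every edge and has exactly 4 vertices, so 4 is optimal.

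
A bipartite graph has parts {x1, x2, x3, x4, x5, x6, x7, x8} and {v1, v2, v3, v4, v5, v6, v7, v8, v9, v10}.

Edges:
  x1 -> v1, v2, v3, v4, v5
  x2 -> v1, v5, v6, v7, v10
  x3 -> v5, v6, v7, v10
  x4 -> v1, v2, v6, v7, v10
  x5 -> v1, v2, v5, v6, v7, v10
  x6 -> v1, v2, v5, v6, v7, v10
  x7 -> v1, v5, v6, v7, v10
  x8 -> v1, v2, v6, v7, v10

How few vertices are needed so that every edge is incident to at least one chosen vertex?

7

The 7 edges x1–v3, x2–v5, x3–v7, x4–v1, x5–v6, x6–v2, x7–v10 form a matching, so any vertex cover needs at least 7 vertices (one per matched edge).
Conversely {x1, v1, v2, v5, v6, v7, v10} meets every edge and has exactly 7 vertices, so 7 is optimal.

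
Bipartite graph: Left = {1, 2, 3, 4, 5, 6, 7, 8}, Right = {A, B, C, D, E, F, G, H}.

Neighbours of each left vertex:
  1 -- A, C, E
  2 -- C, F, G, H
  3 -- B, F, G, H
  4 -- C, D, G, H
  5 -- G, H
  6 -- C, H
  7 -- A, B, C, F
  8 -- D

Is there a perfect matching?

Yes

For example, pair 1–E, 2–F, 3–B, 4–G, 5–H, 6–C, 7–A, 8–D.
Every left vertex is matched, so this is a perfect matching.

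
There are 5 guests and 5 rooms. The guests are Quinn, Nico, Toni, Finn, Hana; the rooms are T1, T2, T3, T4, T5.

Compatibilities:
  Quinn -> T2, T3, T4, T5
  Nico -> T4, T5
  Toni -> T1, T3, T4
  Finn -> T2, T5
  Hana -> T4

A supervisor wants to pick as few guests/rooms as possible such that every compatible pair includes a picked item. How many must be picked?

{Quinn, Nico, Toni, Finn, Hana} is a vertex cover of size 5: every edge has an endpoint in this set.
No smaller cover exists because Quinn–T3, Nico–T5, Toni–T1, Finn–T2, Hana–T4 is a matching of size 5, and a cover must include an endpoint of each of these disjoint edges (König's theorem).

5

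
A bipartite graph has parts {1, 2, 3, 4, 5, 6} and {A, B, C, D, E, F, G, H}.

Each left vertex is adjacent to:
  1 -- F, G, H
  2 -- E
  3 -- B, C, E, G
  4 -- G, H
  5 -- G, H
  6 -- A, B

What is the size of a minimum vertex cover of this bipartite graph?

6

A maximum matching has 6 edges (e.g. 1–F, 2–E, 3–C, 4–H, 5–G, 6–B).
By König's theorem the minimum vertex cover has the same size. One such cover is {1, 2, 3, 4, 5, 6}.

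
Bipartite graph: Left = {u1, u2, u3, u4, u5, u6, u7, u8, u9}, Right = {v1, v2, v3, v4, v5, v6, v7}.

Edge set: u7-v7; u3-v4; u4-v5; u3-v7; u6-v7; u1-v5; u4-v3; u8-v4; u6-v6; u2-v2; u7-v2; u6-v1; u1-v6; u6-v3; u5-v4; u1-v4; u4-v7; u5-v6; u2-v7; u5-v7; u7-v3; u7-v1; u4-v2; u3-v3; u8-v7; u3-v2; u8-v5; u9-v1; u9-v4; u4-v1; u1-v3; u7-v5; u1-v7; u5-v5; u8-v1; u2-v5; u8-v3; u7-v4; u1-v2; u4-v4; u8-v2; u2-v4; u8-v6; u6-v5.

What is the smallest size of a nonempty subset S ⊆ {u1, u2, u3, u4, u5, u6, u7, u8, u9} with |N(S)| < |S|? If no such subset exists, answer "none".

Take S = {u1, u2, u3, u4, u5, u6, u7, u8}. Its neighbourhood is {v1, v2, v3, v4, v5, v6, v7}, so |N(S)| = 7 < |S| = 8.
Every subset of size less than 8 has at least as many neighbours as members, so 8 is the minimum.

8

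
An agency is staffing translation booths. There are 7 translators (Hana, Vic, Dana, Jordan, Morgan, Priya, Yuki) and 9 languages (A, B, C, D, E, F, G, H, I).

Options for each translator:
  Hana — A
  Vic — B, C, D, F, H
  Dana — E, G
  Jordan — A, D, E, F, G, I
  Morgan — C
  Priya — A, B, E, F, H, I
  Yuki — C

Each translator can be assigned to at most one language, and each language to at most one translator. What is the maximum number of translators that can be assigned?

6

For example, pair Hana–A, Vic–H, Dana–G, Jordan–F, Morgan–C, Priya–E.
The set {Morgan, Yuki} has only 1 neighbour ({C}), so by Hall's theorem at most 6 of the 7 translators can be matched.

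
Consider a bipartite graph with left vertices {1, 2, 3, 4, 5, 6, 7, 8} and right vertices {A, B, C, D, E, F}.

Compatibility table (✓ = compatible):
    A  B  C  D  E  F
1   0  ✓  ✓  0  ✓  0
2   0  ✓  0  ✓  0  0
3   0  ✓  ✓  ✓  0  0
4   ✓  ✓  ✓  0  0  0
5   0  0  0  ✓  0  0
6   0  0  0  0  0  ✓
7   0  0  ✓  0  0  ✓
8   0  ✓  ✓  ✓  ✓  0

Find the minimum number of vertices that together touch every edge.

6

{4, B, C, D, E, F} is a vertex cover of size 6: every edge has an endpoint in this set.
No smaller cover exists because 1–E, 2–B, 3–C, 4–A, 5–D, 6–F is a matching of size 6, and a cover must include an endpoint of each of these disjoint edges (König's theorem).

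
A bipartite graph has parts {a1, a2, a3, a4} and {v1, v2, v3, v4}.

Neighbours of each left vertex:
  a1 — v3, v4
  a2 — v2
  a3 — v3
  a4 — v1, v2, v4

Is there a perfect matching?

Yes

For example, pair a1–v4, a2–v2, a3–v3, a4–v1.
All 4 left vertices are covered.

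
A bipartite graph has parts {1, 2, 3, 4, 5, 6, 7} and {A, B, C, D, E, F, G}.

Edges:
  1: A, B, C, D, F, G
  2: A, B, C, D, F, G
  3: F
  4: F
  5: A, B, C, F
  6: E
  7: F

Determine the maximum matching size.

A valid assignment of size 5: 1–A, 2–G, 3–F, 5–B, 6–E.
The set {3, 4, 7} has only 1 neighbour ({F}), so by Hall's theorem at most 5 of the 7 left vertices can be matched.

5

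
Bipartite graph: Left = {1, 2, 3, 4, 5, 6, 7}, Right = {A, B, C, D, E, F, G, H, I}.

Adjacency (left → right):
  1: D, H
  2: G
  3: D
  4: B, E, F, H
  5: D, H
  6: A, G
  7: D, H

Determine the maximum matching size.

A valid assignment of size 5: 1-H, 2-G, 3-D, 4-B, 6-A.
The set {1, 3, 5, 7} has only 2 neighbours ({D, H}), so by Hall's theorem at most 5 of the 7 left vertices can be matched.

5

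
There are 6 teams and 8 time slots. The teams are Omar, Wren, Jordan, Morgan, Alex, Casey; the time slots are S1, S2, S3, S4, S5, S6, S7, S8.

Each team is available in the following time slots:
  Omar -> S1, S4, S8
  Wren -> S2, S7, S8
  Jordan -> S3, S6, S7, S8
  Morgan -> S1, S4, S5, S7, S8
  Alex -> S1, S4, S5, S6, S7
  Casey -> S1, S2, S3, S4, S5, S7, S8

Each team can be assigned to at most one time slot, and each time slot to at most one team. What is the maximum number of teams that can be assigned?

For example, pair Omar→S1, Wren→S8, Jordan→S6, Morgan→S4, Alex→S7, Casey→S2.
This saturates every team, so 6 is the maximum.

6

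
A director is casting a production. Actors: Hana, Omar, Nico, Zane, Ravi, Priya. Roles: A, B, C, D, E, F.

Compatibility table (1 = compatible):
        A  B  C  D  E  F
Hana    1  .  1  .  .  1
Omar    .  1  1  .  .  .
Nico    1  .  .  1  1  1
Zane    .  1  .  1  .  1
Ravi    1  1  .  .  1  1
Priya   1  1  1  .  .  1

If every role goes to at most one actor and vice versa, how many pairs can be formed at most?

6

A valid assignment of size 6: Hana→A, Omar→C, Nico→D, Zane→F, Ravi→E, Priya→B.
All 6 actors are matched, so no larger matching exists.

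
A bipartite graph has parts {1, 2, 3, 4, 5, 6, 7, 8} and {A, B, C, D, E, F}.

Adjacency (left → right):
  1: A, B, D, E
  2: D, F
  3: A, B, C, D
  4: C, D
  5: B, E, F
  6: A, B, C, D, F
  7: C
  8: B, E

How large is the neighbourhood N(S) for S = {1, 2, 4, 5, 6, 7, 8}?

6

The union of neighbours of {1, 2, 4, 5, 6, 7, 8} is {A, B, C, D, E, F}, which has 6 elements.
Since |N(S)| = 6 < |S| = 7, Hall's condition fails for this subset.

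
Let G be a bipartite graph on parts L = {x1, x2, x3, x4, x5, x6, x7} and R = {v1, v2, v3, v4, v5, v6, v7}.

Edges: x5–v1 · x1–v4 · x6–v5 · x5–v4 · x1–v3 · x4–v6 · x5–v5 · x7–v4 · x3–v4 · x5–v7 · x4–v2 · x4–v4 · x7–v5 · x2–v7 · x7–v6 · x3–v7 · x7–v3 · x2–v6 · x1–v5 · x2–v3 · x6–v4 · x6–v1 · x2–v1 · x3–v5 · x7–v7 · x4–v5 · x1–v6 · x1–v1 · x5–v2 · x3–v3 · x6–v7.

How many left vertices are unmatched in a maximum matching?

0

One maximum matching: x1→v6, x2→v7, x3→v5, x4→v4, x5→v2, x6→v1, x7→v3.
All 7 left vertices are matched, so no larger matching exists.
That matches 7 of the 7, leaving 0 unmatched; no matching can do better.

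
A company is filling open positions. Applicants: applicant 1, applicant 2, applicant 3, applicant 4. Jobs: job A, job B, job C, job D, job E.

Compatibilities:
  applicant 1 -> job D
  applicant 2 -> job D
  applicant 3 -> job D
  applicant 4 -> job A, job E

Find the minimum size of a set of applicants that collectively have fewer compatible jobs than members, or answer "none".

2

Take S = {applicant 1, applicant 2}. Its neighbourhood is {job D}, so |N(S)| = 1 < |S| = 2.
No single vertex violates Hall's condition since each has at least one neighbour, so 2 is the minimum.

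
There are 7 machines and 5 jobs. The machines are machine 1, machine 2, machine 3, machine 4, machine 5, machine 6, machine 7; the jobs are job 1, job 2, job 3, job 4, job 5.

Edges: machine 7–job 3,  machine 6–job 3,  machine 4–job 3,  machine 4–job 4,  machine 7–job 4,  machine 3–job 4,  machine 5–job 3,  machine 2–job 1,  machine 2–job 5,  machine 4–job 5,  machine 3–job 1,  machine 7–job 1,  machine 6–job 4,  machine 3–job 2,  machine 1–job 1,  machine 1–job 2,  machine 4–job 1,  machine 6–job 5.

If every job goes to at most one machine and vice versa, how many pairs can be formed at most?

5

One maximum matching: machine 1-job 2, machine 2-job 5, machine 3-job 4, machine 4-job 1, machine 5-job 3.
The set {machine 1, machine 2, machine 3, machine 4, machine 5, machine 6, machine 7} has only 5 neighbours ({job 1, job 2, job 3, job 4, job 5}), so by Hall's theorem at most 5 of the 7 machines can be matched.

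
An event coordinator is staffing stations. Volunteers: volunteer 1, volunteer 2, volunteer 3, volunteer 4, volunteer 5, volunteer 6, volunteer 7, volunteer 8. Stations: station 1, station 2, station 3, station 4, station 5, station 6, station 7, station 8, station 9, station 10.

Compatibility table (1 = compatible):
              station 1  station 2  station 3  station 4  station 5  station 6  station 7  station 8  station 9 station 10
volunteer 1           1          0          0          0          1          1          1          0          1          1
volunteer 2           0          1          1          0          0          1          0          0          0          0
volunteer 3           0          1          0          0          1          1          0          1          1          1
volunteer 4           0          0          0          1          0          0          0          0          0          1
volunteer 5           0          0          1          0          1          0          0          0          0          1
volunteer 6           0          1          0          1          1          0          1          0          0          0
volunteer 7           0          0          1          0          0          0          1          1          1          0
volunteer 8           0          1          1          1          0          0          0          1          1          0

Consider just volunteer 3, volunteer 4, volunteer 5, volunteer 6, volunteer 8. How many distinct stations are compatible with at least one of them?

9

The union of neighbours of {volunteer 3, volunteer 4, volunteer 5, volunteer 6, volunteer 8} is {station 2, station 3, station 4, station 5, station 6, station 7, station 8, station 9, station 10}, which has 9 elements.
Since |N(S)| = 9 ≥ |S| = 5, Hall's condition holds for this subset.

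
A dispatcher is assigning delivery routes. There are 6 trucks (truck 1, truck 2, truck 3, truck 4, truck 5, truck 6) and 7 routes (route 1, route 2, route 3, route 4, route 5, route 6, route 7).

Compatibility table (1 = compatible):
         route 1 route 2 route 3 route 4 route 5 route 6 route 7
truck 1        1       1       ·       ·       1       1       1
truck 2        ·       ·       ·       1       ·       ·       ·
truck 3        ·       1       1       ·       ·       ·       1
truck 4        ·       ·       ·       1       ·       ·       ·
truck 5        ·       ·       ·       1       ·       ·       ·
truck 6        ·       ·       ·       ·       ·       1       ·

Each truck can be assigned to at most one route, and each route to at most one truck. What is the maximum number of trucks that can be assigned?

4

A valid assignment of size 4: truck 1–route 2, truck 2–route 4, truck 3–route 7, truck 6–route 6.
The set {truck 2, truck 4, truck 5} has only 1 neighbour ({route 4}), so by Hall's theorem at most 4 of the 6 trucks can be matched.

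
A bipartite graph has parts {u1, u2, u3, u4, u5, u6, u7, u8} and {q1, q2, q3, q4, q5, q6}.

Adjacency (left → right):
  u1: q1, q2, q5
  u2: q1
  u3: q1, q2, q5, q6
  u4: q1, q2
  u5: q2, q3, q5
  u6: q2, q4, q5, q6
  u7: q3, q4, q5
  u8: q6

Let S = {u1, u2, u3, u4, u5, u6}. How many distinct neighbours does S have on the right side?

6

The union of neighbours of {u1, u2, u3, u4, u5, u6} is {q1, q2, q3, q4, q5, q6}, which has 6 elements.
Since |N(S)| = 6 ≥ |S| = 6, Hall's condition holds for this subset.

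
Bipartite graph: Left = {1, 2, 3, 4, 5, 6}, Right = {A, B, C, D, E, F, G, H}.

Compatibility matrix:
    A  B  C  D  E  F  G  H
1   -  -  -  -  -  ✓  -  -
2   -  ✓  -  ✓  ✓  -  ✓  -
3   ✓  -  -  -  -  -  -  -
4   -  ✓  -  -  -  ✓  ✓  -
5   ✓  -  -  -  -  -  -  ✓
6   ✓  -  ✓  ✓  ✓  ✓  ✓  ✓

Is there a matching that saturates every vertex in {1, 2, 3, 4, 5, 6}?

Yes

One maximum matching: 1-F, 2-E, 3-A, 4-B, 5-H, 6-G.
All 6 left vertices are covered.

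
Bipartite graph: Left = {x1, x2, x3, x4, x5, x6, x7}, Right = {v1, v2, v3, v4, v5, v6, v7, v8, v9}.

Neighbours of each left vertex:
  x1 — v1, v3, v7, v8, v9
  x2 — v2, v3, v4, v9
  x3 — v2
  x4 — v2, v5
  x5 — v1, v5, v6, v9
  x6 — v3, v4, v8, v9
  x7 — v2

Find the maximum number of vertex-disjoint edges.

6

A valid assignment of size 6: x1–v1, x2–v4, x3–v2, x4–v5, x5–v6, x6–v3.
The set {x3, x7} has only 1 neighbour ({v2}), so by Hall's theorem at most 6 of the 7 left vertices can be matched.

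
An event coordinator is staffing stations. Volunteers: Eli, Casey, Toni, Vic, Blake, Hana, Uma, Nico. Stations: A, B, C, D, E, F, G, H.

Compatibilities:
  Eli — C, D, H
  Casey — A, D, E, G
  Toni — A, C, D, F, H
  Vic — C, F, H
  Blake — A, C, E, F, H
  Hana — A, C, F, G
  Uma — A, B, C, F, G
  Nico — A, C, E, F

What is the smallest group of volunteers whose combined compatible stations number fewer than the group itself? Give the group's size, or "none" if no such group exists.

none

A matching saturating every volunteer exists, for instance Eli→C, Casey→D, Toni→H, Vic→F, Blake→A, Hana→G, Uma→B, Nico→E.
By Hall's marriage theorem, this means |N(S)| ≥ |S| for every subset S, so no violating subset exists.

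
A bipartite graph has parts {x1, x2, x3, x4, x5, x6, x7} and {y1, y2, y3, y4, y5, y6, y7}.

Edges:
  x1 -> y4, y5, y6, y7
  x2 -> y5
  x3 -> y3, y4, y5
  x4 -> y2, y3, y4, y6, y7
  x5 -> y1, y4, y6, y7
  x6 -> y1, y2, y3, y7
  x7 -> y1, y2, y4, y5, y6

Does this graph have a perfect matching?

Yes

A valid assignment of size 7: x1-y4, x2-y5, x3-y3, x4-y7, x5-y1, x6-y2, x7-y6.
All 7 left vertices are covered.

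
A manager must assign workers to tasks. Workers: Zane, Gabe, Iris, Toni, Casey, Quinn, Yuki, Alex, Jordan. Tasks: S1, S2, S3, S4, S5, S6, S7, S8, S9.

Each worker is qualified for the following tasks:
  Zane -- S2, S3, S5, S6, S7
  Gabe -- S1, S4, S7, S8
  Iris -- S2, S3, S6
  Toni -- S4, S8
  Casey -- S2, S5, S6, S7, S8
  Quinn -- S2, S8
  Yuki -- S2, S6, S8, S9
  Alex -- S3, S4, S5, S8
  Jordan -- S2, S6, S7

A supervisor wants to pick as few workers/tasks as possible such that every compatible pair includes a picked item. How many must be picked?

{Zane, Gabe, Iris, Toni, Casey, Quinn, Yuki, Alex, Jordan} is a vertex cover of size 9: every edge has an endpoint in this set.
No smaller cover exists because Zane–S5, Gabe–S1, Iris–S6, Toni–S4, Casey–S7, Quinn–S8, Yuki–S9, Alex–S3, Jordan–S2 is a matching of size 9, and a cover must include an endpoint of each of these disjoint edges (König's theorem).

9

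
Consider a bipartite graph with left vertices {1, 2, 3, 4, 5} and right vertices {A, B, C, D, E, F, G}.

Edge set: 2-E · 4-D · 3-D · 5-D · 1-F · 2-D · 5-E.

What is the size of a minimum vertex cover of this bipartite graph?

A maximum matching has 3 edges (e.g. 1–F, 2–E, 3–D).
By König's theorem the minimum vertex cover has the same size. One such cover is {1, D, E}.

3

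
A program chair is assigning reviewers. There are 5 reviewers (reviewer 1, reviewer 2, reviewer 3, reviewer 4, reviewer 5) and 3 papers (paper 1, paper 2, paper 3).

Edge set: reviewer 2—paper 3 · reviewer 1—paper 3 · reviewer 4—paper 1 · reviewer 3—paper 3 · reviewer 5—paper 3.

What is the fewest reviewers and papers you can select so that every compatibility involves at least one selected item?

2

A maximum matching has 2 edges (e.g. reviewer 1–paper 3, reviewer 4–paper 1).
By König's theorem the minimum vertex cover has the same size. One such cover is {reviewer 4, paper 3}.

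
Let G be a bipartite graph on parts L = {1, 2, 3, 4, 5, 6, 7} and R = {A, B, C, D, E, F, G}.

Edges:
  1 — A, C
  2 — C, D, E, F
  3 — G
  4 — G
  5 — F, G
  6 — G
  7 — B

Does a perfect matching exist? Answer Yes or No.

The set {3, 4, 6} has only 1 neighbour ({G}), so by Hall's theorem at most 5 of the 7 left vertices can be matched.
Hence no matching covers every left vertex.

No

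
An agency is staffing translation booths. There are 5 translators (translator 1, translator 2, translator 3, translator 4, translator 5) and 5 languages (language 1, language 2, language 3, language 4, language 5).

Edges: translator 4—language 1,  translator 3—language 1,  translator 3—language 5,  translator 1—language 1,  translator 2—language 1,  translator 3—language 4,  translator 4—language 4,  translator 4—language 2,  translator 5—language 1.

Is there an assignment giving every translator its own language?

The set {translator 1, translator 2, translator 5} has only 1 neighbour ({language 1}), so by Hall's theorem at most 3 of the 5 translators can be matched.
Hence no matching covers every translator.

No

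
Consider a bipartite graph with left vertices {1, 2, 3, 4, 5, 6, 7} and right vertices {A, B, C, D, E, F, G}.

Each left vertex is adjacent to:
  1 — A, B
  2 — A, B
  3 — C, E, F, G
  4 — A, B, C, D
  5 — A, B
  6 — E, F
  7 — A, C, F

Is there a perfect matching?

The set {1, 2, 5} has only 2 neighbours ({A, B}), so by Hall's theorem at most 6 of the 7 left vertices can be matched.
Hence no matching covers every left vertex.

No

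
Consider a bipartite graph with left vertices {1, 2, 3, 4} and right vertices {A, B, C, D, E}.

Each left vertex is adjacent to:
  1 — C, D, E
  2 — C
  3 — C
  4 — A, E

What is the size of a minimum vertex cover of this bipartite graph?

3

A maximum matching has 3 edges (e.g. 1–D, 2–C, 4–E).
By König's theorem the minimum vertex cover has the same size. One such cover is {1, 4, C}.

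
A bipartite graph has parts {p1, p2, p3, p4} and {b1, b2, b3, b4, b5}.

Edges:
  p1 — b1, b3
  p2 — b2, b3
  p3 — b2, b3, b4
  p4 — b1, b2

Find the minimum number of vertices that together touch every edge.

4

{p1, p2, p3, p4} is a vertex cover of size 4: every edge has an endpoint in this set.
No smaller cover exists because p1–b1, p2–b3, p3–b4, p4–b2 is a matching of size 4, and a cover must include an endpoint of each of these disjoint edges (König's theorem).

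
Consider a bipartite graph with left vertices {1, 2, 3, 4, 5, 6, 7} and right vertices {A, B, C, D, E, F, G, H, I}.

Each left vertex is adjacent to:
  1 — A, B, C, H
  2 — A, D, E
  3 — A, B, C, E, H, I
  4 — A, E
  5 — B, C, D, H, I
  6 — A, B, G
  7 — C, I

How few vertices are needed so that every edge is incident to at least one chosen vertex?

A maximum matching has 7 edges (e.g. 1–B, 2–D, 3–A, 4–E, 5–H, 6–G, 7–C).
By König's theorem the minimum vertex cover has the same size. One such cover is {1, 2, 3, 4, 5, 6, 7}.

7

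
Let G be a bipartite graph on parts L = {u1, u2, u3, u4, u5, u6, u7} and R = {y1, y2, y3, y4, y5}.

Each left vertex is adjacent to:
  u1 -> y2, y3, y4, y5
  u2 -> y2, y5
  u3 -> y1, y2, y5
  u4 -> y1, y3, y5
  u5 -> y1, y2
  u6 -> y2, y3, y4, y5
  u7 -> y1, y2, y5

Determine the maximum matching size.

For example, pair u1→y4, u2→y5, u3→y2, u4→y3, u5→y1.
The set {u1, u2, u3, u4, u5, u6, u7} has only 5 neighbours ({y1, y2, y3, y4, y5}), so by Hall's theorem at most 5 of the 7 left vertices can be matched.

5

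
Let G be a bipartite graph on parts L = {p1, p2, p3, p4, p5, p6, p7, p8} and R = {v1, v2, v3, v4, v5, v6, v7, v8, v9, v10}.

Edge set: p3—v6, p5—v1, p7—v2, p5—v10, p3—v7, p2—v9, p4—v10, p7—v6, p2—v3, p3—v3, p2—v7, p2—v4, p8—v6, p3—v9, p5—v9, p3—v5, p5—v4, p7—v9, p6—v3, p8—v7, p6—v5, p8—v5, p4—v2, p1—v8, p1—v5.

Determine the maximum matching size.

8

A valid assignment of size 8: p1–v8, p2–v7, p3–v3, p4–v10, p5–v1, p6–v5, p7–v2, p8–v6.
This saturates every left vertex, so 8 is the maximum.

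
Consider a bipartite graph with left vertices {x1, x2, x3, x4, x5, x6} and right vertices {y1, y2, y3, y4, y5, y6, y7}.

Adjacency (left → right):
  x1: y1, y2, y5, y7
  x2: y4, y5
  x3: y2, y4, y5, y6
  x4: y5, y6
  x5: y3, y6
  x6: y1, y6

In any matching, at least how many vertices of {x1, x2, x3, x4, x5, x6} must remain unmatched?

A valid assignment of size 6: x1–y7, x2–y4, x3–y2, x4–y6, x5–y3, x6–y1.
This saturates every left vertex, so 6 is the maximum.
That matches 6 of the 6, leaving 0 unmatched; no matching can do better.

0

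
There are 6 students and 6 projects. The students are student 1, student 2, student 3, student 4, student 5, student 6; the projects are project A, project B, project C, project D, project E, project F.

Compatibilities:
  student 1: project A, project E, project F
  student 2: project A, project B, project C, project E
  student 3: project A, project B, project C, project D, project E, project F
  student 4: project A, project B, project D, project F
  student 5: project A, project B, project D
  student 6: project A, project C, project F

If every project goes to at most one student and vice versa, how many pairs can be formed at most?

A valid assignment of size 6: student 1→project E, student 2→project B, student 3→project F, student 4→project A, student 5→project D, student 6→project C.
This saturates every student, so 6 is the maximum.

6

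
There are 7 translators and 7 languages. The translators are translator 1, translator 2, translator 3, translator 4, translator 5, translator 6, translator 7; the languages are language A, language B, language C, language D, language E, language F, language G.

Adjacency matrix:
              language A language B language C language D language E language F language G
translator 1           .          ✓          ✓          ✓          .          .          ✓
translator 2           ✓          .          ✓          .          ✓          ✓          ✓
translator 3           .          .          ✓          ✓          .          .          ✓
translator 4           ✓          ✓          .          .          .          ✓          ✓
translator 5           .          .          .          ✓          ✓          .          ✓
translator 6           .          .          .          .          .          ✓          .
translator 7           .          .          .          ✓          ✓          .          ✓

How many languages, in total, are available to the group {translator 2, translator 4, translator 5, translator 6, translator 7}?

The union of neighbours of {translator 2, translator 4, translator 5, translator 6, translator 7} is {language A, language B, language C, language D, language E, language F, language G}, which has 7 elements.
Since |N(S)| = 7 ≥ |S| = 5, Hall's condition holds for this subset.

7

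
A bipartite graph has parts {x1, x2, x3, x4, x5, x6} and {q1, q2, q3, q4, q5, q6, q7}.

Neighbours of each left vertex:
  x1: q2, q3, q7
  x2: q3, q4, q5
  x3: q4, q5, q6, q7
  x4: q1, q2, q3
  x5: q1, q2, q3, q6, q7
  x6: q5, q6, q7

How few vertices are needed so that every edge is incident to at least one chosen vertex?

6

A maximum matching has 6 edges (e.g. x1–q2, x2–q4, x3–q6, x4–q3, x5–q1, x6–q7).
By König's theorem the minimum vertex cover has the same size. One such cover is {x1, x2, x3, x4, x5, x6}.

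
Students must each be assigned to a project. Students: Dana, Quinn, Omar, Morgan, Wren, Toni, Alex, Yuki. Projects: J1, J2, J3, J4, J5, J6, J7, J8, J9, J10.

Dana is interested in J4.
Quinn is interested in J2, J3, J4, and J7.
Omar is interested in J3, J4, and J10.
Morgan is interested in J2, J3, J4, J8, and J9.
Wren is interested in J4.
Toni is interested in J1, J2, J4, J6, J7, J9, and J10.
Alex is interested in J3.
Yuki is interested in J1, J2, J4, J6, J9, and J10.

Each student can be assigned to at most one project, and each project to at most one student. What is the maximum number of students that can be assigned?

7

For example, pair Dana-J4, Quinn-J7, Omar-J10, Morgan-J2, Toni-J9, Alex-J3, Yuki-J6.
The set {Dana, Wren} has only 1 neighbour ({J4}), so by Hall's theorem at most 7 of the 8 students can be matched.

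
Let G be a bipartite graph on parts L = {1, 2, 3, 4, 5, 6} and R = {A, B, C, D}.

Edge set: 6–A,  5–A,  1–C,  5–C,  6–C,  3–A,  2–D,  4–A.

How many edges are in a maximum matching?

3

For example, pair 1-C, 2-D, 3-A.
The set {1, 3, 4, 5, 6} has only 2 neighbours ({A, C}), so by Hall's theorem at most 3 of the 6 left vertices can be matched.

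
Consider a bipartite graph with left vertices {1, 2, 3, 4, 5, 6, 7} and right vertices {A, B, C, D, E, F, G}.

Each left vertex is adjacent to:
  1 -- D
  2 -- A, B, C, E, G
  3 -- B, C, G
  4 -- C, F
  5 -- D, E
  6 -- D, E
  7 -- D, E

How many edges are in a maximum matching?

5

A valid assignment of size 5: 1-D, 2-G, 3-B, 4-F, 5-E.
The set {1, 5, 6, 7} has only 2 neighbours ({D, E}), so by Hall's theorem at most 5 of the 7 left vertices can be matched.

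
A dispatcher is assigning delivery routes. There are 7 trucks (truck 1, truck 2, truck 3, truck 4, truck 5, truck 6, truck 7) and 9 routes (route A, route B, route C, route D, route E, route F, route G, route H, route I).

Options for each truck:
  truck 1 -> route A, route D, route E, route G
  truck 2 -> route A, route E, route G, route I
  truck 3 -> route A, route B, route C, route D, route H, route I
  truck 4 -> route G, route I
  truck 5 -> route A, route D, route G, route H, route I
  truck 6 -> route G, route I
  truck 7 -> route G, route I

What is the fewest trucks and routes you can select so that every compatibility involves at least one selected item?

The 6 edges truck 1–route E, truck 2–route A, truck 3–route D, truck 4–route G, truck 5–route H, truck 6–route I form a matching, so any vertex cover needs at least 6 vertices (one per matched edge).
Conversely {truck 1, truck 2, truck 3, truck 5, route G, route I} meets every edge and has exactly 6 vertices, so 6 is optimal.

6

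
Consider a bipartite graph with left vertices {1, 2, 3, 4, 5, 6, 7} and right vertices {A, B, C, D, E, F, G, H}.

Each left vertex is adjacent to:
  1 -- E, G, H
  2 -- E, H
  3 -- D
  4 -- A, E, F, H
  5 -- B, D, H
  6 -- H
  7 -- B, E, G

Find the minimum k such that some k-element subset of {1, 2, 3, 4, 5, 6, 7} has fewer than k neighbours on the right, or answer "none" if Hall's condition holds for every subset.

6

Take S = {1, 2, 3, 5, 6, 7}. Its neighbourhood is {B, D, E, G, H}, so |N(S)| = 5 < |S| = 6.
Every subset of size less than 6 has at least as many neighbours as members, so 6 is the minimum.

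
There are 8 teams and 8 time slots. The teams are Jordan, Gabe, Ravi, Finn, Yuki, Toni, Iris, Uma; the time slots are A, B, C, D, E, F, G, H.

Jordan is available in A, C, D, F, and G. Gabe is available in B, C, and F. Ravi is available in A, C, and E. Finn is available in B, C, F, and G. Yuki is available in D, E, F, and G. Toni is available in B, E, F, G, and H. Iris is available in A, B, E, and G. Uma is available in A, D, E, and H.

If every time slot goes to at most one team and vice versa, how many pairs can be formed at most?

8

For example, pair Jordan–A, Gabe–B, Ravi–C, Finn–F, Yuki–D, Toni–H, Iris–G, Uma–E.
This saturates every team, so 8 is the maximum.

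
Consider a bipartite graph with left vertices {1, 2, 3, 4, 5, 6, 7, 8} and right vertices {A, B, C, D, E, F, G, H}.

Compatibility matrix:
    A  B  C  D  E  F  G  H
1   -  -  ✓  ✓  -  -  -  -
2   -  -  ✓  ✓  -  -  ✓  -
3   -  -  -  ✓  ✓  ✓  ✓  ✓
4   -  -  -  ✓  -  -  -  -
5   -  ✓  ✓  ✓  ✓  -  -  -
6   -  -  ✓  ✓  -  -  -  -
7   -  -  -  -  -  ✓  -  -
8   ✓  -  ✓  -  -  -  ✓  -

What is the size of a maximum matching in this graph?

7

One maximum matching: 1→C, 2→G, 3→E, 4→D, 5→B, 7→F, 8→A.
The set {1, 4, 6} has only 2 neighbours ({C, D}), so by Hall's theorem at most 7 of the 8 left vertices can be matched.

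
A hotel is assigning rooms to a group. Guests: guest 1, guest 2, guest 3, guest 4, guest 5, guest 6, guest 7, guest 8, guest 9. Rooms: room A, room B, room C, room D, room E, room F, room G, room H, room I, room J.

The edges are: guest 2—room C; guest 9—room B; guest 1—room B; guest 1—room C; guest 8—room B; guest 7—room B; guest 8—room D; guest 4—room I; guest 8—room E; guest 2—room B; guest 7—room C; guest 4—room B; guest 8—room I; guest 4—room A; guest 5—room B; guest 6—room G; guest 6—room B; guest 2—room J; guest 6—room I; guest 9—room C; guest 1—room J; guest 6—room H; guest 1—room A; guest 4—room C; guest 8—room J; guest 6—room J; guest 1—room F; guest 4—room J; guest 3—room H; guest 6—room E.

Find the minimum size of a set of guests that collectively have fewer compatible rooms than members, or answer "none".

Take S = {guest 5, guest 7, guest 9}. Its neighbourhood is {room B, room C}, so |N(S)| = 2 < |S| = 3.
Every subset of size less than 3 has at least as many neighbours as members, so 3 is the minimum.

3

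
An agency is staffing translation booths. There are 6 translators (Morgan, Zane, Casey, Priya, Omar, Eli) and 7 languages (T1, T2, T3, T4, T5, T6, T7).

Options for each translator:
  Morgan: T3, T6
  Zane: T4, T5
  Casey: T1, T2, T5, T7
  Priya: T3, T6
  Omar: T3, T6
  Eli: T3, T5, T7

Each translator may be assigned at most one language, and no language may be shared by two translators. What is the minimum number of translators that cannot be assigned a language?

One maximum matching: Morgan–T3, Zane–T5, Casey–T2, Priya–T6, Eli–T7.
The set {Morgan, Priya, Omar} has only 2 neighbours ({T3, T6}), so by Hall's theorem at most 5 of the 6 translators can be matched.
That matches 5 of the 6, leaving 1 unmatched; no matching can do better.

1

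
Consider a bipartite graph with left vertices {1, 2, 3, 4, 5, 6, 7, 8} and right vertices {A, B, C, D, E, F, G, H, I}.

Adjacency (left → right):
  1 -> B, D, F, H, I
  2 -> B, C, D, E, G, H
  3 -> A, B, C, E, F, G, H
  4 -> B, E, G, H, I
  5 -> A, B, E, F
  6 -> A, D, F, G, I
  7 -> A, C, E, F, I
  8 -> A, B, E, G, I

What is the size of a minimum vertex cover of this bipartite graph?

8

A maximum matching has 8 edges (e.g. 1–B, 2–H, 3–A, 4–I, 5–F, 6–D, 7–E, 8–G).
By König's theorem the minimum vertex cover has the same size. One such cover is {1, 2, 3, 4, 5, 6, 7, 8}.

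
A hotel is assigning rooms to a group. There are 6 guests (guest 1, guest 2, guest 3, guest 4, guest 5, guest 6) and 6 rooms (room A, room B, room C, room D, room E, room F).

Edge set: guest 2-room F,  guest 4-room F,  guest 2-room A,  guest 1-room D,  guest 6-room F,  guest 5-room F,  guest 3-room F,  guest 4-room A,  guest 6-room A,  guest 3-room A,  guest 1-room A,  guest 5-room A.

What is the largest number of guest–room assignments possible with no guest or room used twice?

One maximum matching: guest 1→room D, guest 2→room A, guest 3→room F.
The set {guest 2, guest 3, guest 4, guest 5, guest 6} has only 2 neighbours ({room A, room F}), so by Hall's theorem at most 3 of the 6 guests can be matched.

3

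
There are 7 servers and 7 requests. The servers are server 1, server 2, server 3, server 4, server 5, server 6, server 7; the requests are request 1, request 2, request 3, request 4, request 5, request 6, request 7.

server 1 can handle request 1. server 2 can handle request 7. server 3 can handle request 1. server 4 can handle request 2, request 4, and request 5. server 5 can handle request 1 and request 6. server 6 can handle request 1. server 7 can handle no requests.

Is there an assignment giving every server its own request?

No

The set {server 1, server 3, server 6, server 7} has only 1 neighbour ({request 1}), so by Hall's theorem at most 4 of the 7 servers can be matched.
Hence no matching covers every server.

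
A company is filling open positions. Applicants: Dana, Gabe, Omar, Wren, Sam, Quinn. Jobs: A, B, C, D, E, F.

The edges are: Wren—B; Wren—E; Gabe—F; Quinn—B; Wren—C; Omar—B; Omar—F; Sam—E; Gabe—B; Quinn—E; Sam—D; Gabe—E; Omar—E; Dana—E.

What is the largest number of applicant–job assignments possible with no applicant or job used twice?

5

One maximum matching: Dana–E, Gabe–F, Omar–B, Wren–C, Sam–D.
The set {Dana, Gabe, Omar, Quinn} has only 3 neighbours ({B, E, F}), so by Hall's theorem at most 5 of the 6 applicants can be matched.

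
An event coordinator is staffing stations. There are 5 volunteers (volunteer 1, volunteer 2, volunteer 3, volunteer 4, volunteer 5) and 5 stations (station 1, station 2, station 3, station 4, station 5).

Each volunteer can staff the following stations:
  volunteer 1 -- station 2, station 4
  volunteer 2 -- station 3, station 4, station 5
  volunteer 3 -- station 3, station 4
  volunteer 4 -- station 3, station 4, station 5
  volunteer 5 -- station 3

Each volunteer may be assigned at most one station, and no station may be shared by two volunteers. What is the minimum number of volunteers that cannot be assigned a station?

1

One maximum matching: volunteer 1→station 2, volunteer 2→station 5, volunteer 3→station 4, volunteer 4→station 3.
The set {volunteer 2, volunteer 3, volunteer 4, volunteer 5} has only 3 neighbours ({station 3, station 4, station 5}), so by Hall's theorem at most 4 of the 5 volunteers can be matched.
That matches 4 of the 5, leaving 1 unmatched; no matching can do better.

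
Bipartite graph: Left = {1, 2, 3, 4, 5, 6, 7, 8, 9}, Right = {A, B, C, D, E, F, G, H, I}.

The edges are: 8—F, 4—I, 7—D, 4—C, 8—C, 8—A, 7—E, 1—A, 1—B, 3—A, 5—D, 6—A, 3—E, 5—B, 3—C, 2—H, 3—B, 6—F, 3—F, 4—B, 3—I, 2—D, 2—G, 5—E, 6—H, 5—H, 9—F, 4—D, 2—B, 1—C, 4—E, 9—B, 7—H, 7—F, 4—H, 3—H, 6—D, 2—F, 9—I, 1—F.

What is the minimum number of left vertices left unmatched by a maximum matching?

A valid assignment of size 9: 1-F, 2-G, 3-I, 4-H, 5-E, 6-A, 7-D, 8-C, 9-B.
This saturates every left vertex, so 9 is the maximum.
That matches 9 of the 9, leaving 0 unmatched; no matching can do better.

0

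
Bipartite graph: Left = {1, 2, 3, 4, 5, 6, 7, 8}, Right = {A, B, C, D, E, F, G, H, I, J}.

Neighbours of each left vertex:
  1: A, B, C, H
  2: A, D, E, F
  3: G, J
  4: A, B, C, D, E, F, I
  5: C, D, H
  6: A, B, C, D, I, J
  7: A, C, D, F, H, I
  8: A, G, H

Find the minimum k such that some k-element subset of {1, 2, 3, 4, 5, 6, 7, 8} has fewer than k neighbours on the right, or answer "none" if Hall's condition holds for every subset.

none

A matching saturating every left vertex exists, for instance 1→B, 2→D, 3→J, 4→E, 5→C, 6→A, 7→H, 8→G.
By Hall's marriage theorem, this means |N(S)| ≥ |S| for every subset S, so no violating subset exists.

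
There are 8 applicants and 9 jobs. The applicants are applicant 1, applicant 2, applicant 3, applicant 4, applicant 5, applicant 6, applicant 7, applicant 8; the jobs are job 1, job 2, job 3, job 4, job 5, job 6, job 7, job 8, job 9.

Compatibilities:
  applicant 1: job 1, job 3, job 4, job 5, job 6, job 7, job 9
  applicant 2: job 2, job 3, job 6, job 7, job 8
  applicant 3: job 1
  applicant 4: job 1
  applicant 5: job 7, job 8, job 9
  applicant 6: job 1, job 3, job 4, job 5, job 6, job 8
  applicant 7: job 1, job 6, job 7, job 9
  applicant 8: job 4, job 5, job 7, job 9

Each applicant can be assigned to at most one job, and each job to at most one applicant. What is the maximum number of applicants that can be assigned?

A valid assignment of size 7: applicant 1-job 5, applicant 2-job 7, applicant 3-job 1, applicant 5-job 8, applicant 6-job 4, applicant 7-job 6, applicant 8-job 9.
The set {applicant 3, applicant 4} has only 1 neighbour ({job 1}), so by Hall's theorem at most 7 of the 8 applicants can be matched.

7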